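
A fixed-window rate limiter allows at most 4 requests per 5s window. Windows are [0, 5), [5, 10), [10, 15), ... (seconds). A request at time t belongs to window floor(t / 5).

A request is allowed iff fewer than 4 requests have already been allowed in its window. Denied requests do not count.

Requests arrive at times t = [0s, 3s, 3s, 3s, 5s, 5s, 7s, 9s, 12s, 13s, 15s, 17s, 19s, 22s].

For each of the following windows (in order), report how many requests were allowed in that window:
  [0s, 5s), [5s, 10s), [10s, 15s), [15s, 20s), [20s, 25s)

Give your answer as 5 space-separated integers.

Answer: 4 4 2 3 1

Derivation:
Processing requests:
  req#1 t=0s (window 0): ALLOW
  req#2 t=3s (window 0): ALLOW
  req#3 t=3s (window 0): ALLOW
  req#4 t=3s (window 0): ALLOW
  req#5 t=5s (window 1): ALLOW
  req#6 t=5s (window 1): ALLOW
  req#7 t=7s (window 1): ALLOW
  req#8 t=9s (window 1): ALLOW
  req#9 t=12s (window 2): ALLOW
  req#10 t=13s (window 2): ALLOW
  req#11 t=15s (window 3): ALLOW
  req#12 t=17s (window 3): ALLOW
  req#13 t=19s (window 3): ALLOW
  req#14 t=22s (window 4): ALLOW

Allowed counts by window: 4 4 2 3 1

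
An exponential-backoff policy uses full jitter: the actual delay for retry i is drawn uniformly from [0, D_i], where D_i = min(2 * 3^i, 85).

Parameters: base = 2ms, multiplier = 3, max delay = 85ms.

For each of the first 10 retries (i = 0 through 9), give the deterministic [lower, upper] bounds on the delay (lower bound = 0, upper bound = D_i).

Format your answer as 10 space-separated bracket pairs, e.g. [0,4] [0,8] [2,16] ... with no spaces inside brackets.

Computing bounds per retry:
  i=0: D_i=min(2*3^0,85)=2, bounds=[0,2]
  i=1: D_i=min(2*3^1,85)=6, bounds=[0,6]
  i=2: D_i=min(2*3^2,85)=18, bounds=[0,18]
  i=3: D_i=min(2*3^3,85)=54, bounds=[0,54]
  i=4: D_i=min(2*3^4,85)=85, bounds=[0,85]
  i=5: D_i=min(2*3^5,85)=85, bounds=[0,85]
  i=6: D_i=min(2*3^6,85)=85, bounds=[0,85]
  i=7: D_i=min(2*3^7,85)=85, bounds=[0,85]
  i=8: D_i=min(2*3^8,85)=85, bounds=[0,85]
  i=9: D_i=min(2*3^9,85)=85, bounds=[0,85]

Answer: [0,2] [0,6] [0,18] [0,54] [0,85] [0,85] [0,85] [0,85] [0,85] [0,85]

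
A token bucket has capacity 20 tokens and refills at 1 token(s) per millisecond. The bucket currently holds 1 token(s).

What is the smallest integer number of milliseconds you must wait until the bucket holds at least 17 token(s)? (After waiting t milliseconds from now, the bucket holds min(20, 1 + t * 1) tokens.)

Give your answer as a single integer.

Need 1 + t * 1 >= 17, so t >= 16/1.
Smallest integer t = ceil(16/1) = 16.

Answer: 16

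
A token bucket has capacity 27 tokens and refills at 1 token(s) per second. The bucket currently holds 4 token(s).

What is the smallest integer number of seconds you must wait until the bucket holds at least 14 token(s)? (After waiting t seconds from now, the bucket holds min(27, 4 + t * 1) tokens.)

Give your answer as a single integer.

Need 4 + t * 1 >= 14, so t >= 10/1.
Smallest integer t = ceil(10/1) = 10.

Answer: 10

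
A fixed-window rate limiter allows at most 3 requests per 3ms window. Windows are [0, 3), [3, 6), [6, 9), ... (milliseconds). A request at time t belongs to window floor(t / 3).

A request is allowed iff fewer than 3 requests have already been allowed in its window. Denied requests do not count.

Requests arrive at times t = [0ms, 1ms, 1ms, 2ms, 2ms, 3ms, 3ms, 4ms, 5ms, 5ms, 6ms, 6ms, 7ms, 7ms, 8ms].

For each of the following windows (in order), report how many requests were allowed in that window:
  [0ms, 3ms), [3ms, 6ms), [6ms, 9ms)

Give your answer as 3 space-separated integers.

Answer: 3 3 3

Derivation:
Processing requests:
  req#1 t=0ms (window 0): ALLOW
  req#2 t=1ms (window 0): ALLOW
  req#3 t=1ms (window 0): ALLOW
  req#4 t=2ms (window 0): DENY
  req#5 t=2ms (window 0): DENY
  req#6 t=3ms (window 1): ALLOW
  req#7 t=3ms (window 1): ALLOW
  req#8 t=4ms (window 1): ALLOW
  req#9 t=5ms (window 1): DENY
  req#10 t=5ms (window 1): DENY
  req#11 t=6ms (window 2): ALLOW
  req#12 t=6ms (window 2): ALLOW
  req#13 t=7ms (window 2): ALLOW
  req#14 t=7ms (window 2): DENY
  req#15 t=8ms (window 2): DENY

Allowed counts by window: 3 3 3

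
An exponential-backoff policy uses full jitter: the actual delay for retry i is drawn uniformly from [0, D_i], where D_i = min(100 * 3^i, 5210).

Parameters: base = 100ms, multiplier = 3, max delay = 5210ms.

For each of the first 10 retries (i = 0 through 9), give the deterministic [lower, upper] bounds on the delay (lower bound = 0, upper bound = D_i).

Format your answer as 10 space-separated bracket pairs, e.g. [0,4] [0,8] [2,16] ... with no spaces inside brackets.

Computing bounds per retry:
  i=0: D_i=min(100*3^0,5210)=100, bounds=[0,100]
  i=1: D_i=min(100*3^1,5210)=300, bounds=[0,300]
  i=2: D_i=min(100*3^2,5210)=900, bounds=[0,900]
  i=3: D_i=min(100*3^3,5210)=2700, bounds=[0,2700]
  i=4: D_i=min(100*3^4,5210)=5210, bounds=[0,5210]
  i=5: D_i=min(100*3^5,5210)=5210, bounds=[0,5210]
  i=6: D_i=min(100*3^6,5210)=5210, bounds=[0,5210]
  i=7: D_i=min(100*3^7,5210)=5210, bounds=[0,5210]
  i=8: D_i=min(100*3^8,5210)=5210, bounds=[0,5210]
  i=9: D_i=min(100*3^9,5210)=5210, bounds=[0,5210]

Answer: [0,100] [0,300] [0,900] [0,2700] [0,5210] [0,5210] [0,5210] [0,5210] [0,5210] [0,5210]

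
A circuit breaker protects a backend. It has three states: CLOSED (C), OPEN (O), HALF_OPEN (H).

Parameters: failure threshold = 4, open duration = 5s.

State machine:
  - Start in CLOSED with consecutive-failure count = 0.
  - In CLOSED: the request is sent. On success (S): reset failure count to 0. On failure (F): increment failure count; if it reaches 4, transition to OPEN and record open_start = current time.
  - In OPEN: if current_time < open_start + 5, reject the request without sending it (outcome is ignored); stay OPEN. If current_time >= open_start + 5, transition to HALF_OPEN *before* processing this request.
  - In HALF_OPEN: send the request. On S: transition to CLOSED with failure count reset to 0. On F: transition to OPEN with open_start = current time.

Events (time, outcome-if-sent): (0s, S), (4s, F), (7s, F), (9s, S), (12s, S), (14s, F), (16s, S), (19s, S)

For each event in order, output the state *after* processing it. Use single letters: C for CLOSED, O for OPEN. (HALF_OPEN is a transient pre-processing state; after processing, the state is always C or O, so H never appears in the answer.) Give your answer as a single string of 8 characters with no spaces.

Answer: CCCCCCCC

Derivation:
State after each event:
  event#1 t=0s outcome=S: state=CLOSED
  event#2 t=4s outcome=F: state=CLOSED
  event#3 t=7s outcome=F: state=CLOSED
  event#4 t=9s outcome=S: state=CLOSED
  event#5 t=12s outcome=S: state=CLOSED
  event#6 t=14s outcome=F: state=CLOSED
  event#7 t=16s outcome=S: state=CLOSED
  event#8 t=19s outcome=S: state=CLOSED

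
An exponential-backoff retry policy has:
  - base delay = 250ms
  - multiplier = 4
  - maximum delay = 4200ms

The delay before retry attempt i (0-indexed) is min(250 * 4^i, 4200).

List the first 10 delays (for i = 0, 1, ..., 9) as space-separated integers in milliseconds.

Answer: 250 1000 4000 4200 4200 4200 4200 4200 4200 4200

Derivation:
Computing each delay:
  i=0: min(250*4^0, 4200) = 250
  i=1: min(250*4^1, 4200) = 1000
  i=2: min(250*4^2, 4200) = 4000
  i=3: min(250*4^3, 4200) = 4200
  i=4: min(250*4^4, 4200) = 4200
  i=5: min(250*4^5, 4200) = 4200
  i=6: min(250*4^6, 4200) = 4200
  i=7: min(250*4^7, 4200) = 4200
  i=8: min(250*4^8, 4200) = 4200
  i=9: min(250*4^9, 4200) = 4200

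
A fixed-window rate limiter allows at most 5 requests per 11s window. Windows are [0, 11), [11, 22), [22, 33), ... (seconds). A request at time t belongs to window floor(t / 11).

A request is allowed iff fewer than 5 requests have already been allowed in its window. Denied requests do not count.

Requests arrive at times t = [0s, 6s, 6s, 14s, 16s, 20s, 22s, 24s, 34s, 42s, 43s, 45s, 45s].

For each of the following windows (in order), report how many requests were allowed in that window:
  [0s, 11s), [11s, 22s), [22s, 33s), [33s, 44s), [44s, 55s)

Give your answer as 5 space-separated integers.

Answer: 3 3 2 3 2

Derivation:
Processing requests:
  req#1 t=0s (window 0): ALLOW
  req#2 t=6s (window 0): ALLOW
  req#3 t=6s (window 0): ALLOW
  req#4 t=14s (window 1): ALLOW
  req#5 t=16s (window 1): ALLOW
  req#6 t=20s (window 1): ALLOW
  req#7 t=22s (window 2): ALLOW
  req#8 t=24s (window 2): ALLOW
  req#9 t=34s (window 3): ALLOW
  req#10 t=42s (window 3): ALLOW
  req#11 t=43s (window 3): ALLOW
  req#12 t=45s (window 4): ALLOW
  req#13 t=45s (window 4): ALLOW

Allowed counts by window: 3 3 2 3 2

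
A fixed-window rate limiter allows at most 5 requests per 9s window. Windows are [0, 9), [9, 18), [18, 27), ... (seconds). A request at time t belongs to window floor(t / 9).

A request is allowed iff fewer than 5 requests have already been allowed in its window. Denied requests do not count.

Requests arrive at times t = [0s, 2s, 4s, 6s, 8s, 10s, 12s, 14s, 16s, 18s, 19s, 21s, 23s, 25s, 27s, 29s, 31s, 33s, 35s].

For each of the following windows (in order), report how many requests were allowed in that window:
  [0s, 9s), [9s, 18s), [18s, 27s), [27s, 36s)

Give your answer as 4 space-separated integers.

Processing requests:
  req#1 t=0s (window 0): ALLOW
  req#2 t=2s (window 0): ALLOW
  req#3 t=4s (window 0): ALLOW
  req#4 t=6s (window 0): ALLOW
  req#5 t=8s (window 0): ALLOW
  req#6 t=10s (window 1): ALLOW
  req#7 t=12s (window 1): ALLOW
  req#8 t=14s (window 1): ALLOW
  req#9 t=16s (window 1): ALLOW
  req#10 t=18s (window 2): ALLOW
  req#11 t=19s (window 2): ALLOW
  req#12 t=21s (window 2): ALLOW
  req#13 t=23s (window 2): ALLOW
  req#14 t=25s (window 2): ALLOW
  req#15 t=27s (window 3): ALLOW
  req#16 t=29s (window 3): ALLOW
  req#17 t=31s (window 3): ALLOW
  req#18 t=33s (window 3): ALLOW
  req#19 t=35s (window 3): ALLOW

Allowed counts by window: 5 4 5 5

Answer: 5 4 5 5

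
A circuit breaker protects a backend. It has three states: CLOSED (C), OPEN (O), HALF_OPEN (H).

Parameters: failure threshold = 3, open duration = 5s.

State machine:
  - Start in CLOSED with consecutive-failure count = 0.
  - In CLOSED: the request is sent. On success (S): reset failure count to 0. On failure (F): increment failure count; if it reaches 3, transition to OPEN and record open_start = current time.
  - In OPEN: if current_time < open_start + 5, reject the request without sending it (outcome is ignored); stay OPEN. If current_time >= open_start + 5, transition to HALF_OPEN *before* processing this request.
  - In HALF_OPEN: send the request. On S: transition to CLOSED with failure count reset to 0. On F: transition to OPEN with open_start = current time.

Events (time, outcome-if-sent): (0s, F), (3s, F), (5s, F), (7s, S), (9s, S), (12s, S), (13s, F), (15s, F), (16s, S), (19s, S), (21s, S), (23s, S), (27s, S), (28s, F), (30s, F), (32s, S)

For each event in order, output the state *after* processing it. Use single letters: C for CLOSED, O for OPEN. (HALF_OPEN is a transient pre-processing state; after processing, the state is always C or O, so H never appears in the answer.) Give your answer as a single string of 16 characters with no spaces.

State after each event:
  event#1 t=0s outcome=F: state=CLOSED
  event#2 t=3s outcome=F: state=CLOSED
  event#3 t=5s outcome=F: state=OPEN
  event#4 t=7s outcome=S: state=OPEN
  event#5 t=9s outcome=S: state=OPEN
  event#6 t=12s outcome=S: state=CLOSED
  event#7 t=13s outcome=F: state=CLOSED
  event#8 t=15s outcome=F: state=CLOSED
  event#9 t=16s outcome=S: state=CLOSED
  event#10 t=19s outcome=S: state=CLOSED
  event#11 t=21s outcome=S: state=CLOSED
  event#12 t=23s outcome=S: state=CLOSED
  event#13 t=27s outcome=S: state=CLOSED
  event#14 t=28s outcome=F: state=CLOSED
  event#15 t=30s outcome=F: state=CLOSED
  event#16 t=32s outcome=S: state=CLOSED

Answer: CCOOOCCCCCCCCCCC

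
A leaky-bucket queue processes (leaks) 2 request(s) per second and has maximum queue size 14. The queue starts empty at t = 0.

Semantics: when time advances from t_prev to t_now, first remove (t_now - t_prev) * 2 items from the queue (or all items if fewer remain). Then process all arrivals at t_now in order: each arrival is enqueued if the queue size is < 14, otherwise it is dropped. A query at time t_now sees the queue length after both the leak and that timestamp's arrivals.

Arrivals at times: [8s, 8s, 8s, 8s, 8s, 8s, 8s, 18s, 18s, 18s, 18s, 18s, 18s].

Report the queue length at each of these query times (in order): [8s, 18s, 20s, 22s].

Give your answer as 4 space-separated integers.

Answer: 7 6 2 0

Derivation:
Queue lengths at query times:
  query t=8s: backlog = 7
  query t=18s: backlog = 6
  query t=20s: backlog = 2
  query t=22s: backlog = 0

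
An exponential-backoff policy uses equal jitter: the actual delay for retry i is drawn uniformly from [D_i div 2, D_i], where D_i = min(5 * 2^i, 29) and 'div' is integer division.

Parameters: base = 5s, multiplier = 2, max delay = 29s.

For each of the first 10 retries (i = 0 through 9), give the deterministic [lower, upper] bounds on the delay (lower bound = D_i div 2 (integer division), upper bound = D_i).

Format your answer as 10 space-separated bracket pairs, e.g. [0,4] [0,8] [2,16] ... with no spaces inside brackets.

Answer: [2,5] [5,10] [10,20] [14,29] [14,29] [14,29] [14,29] [14,29] [14,29] [14,29]

Derivation:
Computing bounds per retry:
  i=0: D_i=min(5*2^0,29)=5, bounds=[2,5]
  i=1: D_i=min(5*2^1,29)=10, bounds=[5,10]
  i=2: D_i=min(5*2^2,29)=20, bounds=[10,20]
  i=3: D_i=min(5*2^3,29)=29, bounds=[14,29]
  i=4: D_i=min(5*2^4,29)=29, bounds=[14,29]
  i=5: D_i=min(5*2^5,29)=29, bounds=[14,29]
  i=6: D_i=min(5*2^6,29)=29, bounds=[14,29]
  i=7: D_i=min(5*2^7,29)=29, bounds=[14,29]
  i=8: D_i=min(5*2^8,29)=29, bounds=[14,29]
  i=9: D_i=min(5*2^9,29)=29, bounds=[14,29]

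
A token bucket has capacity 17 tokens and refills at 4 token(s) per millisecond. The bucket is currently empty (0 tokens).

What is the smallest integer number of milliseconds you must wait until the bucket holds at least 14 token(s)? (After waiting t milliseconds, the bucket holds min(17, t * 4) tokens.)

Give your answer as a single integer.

Need t * 4 >= 14, so t >= 14/4.
Smallest integer t = ceil(14/4) = 4.

Answer: 4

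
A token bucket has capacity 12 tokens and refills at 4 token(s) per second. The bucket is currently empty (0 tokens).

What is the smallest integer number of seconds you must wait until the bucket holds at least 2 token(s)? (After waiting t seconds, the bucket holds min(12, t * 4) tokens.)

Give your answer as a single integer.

Answer: 1

Derivation:
Need t * 4 >= 2, so t >= 2/4.
Smallest integer t = ceil(2/4) = 1.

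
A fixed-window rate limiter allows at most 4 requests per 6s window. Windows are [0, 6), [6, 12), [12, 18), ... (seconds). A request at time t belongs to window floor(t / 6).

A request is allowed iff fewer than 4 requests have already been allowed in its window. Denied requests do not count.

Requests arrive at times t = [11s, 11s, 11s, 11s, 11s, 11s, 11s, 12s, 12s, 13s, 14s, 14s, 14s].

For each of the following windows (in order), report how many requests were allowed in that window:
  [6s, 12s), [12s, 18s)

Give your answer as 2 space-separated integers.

Processing requests:
  req#1 t=11s (window 1): ALLOW
  req#2 t=11s (window 1): ALLOW
  req#3 t=11s (window 1): ALLOW
  req#4 t=11s (window 1): ALLOW
  req#5 t=11s (window 1): DENY
  req#6 t=11s (window 1): DENY
  req#7 t=11s (window 1): DENY
  req#8 t=12s (window 2): ALLOW
  req#9 t=12s (window 2): ALLOW
  req#10 t=13s (window 2): ALLOW
  req#11 t=14s (window 2): ALLOW
  req#12 t=14s (window 2): DENY
  req#13 t=14s (window 2): DENY

Allowed counts by window: 4 4

Answer: 4 4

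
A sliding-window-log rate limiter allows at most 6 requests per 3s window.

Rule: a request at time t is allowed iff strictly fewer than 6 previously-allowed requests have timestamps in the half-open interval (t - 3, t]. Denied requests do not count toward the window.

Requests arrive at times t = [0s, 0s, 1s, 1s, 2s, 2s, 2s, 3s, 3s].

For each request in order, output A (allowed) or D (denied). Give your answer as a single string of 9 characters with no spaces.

Answer: AAAAAADAA

Derivation:
Tracking allowed requests in the window:
  req#1 t=0s: ALLOW
  req#2 t=0s: ALLOW
  req#3 t=1s: ALLOW
  req#4 t=1s: ALLOW
  req#5 t=2s: ALLOW
  req#6 t=2s: ALLOW
  req#7 t=2s: DENY
  req#8 t=3s: ALLOW
  req#9 t=3s: ALLOW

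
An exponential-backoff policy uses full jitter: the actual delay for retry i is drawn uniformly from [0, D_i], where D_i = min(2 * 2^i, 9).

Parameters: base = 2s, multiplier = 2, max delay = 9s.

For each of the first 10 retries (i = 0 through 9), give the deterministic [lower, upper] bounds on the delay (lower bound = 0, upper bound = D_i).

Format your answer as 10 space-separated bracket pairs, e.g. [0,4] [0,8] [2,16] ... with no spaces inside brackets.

Computing bounds per retry:
  i=0: D_i=min(2*2^0,9)=2, bounds=[0,2]
  i=1: D_i=min(2*2^1,9)=4, bounds=[0,4]
  i=2: D_i=min(2*2^2,9)=8, bounds=[0,8]
  i=3: D_i=min(2*2^3,9)=9, bounds=[0,9]
  i=4: D_i=min(2*2^4,9)=9, bounds=[0,9]
  i=5: D_i=min(2*2^5,9)=9, bounds=[0,9]
  i=6: D_i=min(2*2^6,9)=9, bounds=[0,9]
  i=7: D_i=min(2*2^7,9)=9, bounds=[0,9]
  i=8: D_i=min(2*2^8,9)=9, bounds=[0,9]
  i=9: D_i=min(2*2^9,9)=9, bounds=[0,9]

Answer: [0,2] [0,4] [0,8] [0,9] [0,9] [0,9] [0,9] [0,9] [0,9] [0,9]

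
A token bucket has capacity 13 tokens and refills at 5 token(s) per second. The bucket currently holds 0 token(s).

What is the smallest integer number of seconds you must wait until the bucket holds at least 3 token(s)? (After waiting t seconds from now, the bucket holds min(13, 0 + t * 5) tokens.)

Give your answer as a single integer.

Answer: 1

Derivation:
Need 0 + t * 5 >= 3, so t >= 3/5.
Smallest integer t = ceil(3/5) = 1.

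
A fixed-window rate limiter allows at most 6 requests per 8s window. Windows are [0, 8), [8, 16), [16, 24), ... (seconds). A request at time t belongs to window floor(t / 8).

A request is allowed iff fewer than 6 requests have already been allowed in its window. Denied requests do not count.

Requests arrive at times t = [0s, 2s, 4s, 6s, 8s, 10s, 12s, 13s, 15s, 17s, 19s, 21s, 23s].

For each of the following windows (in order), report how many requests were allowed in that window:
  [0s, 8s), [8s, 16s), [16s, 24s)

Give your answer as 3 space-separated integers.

Answer: 4 5 4

Derivation:
Processing requests:
  req#1 t=0s (window 0): ALLOW
  req#2 t=2s (window 0): ALLOW
  req#3 t=4s (window 0): ALLOW
  req#4 t=6s (window 0): ALLOW
  req#5 t=8s (window 1): ALLOW
  req#6 t=10s (window 1): ALLOW
  req#7 t=12s (window 1): ALLOW
  req#8 t=13s (window 1): ALLOW
  req#9 t=15s (window 1): ALLOW
  req#10 t=17s (window 2): ALLOW
  req#11 t=19s (window 2): ALLOW
  req#12 t=21s (window 2): ALLOW
  req#13 t=23s (window 2): ALLOW

Allowed counts by window: 4 5 4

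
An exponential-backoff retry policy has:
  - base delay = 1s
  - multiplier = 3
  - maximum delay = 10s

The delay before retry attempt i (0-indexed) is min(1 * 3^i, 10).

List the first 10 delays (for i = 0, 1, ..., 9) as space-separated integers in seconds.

Computing each delay:
  i=0: min(1*3^0, 10) = 1
  i=1: min(1*3^1, 10) = 3
  i=2: min(1*3^2, 10) = 9
  i=3: min(1*3^3, 10) = 10
  i=4: min(1*3^4, 10) = 10
  i=5: min(1*3^5, 10) = 10
  i=6: min(1*3^6, 10) = 10
  i=7: min(1*3^7, 10) = 10
  i=8: min(1*3^8, 10) = 10
  i=9: min(1*3^9, 10) = 10

Answer: 1 3 9 10 10 10 10 10 10 10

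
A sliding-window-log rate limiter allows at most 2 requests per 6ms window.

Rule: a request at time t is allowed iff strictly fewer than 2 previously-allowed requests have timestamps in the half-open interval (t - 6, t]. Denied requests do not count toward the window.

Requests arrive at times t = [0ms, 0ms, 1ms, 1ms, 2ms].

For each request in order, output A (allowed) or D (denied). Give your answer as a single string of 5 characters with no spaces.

Answer: AADDD

Derivation:
Tracking allowed requests in the window:
  req#1 t=0ms: ALLOW
  req#2 t=0ms: ALLOW
  req#3 t=1ms: DENY
  req#4 t=1ms: DENY
  req#5 t=2ms: DENY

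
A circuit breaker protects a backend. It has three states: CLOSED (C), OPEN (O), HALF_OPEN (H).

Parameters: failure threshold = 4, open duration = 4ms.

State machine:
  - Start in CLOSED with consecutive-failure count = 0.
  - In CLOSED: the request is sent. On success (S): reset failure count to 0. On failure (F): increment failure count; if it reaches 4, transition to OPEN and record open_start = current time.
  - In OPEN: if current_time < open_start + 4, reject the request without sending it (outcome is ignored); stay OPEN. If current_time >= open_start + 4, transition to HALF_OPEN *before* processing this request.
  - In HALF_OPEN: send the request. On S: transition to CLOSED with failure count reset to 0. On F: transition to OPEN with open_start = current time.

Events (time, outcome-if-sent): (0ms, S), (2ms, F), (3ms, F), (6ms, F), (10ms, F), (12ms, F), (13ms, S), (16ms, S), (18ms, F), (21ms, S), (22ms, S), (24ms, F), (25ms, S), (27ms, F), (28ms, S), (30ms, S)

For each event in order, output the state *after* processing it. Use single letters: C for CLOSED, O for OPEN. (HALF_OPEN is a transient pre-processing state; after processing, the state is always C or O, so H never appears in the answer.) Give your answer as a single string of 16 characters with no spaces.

State after each event:
  event#1 t=0ms outcome=S: state=CLOSED
  event#2 t=2ms outcome=F: state=CLOSED
  event#3 t=3ms outcome=F: state=CLOSED
  event#4 t=6ms outcome=F: state=CLOSED
  event#5 t=10ms outcome=F: state=OPEN
  event#6 t=12ms outcome=F: state=OPEN
  event#7 t=13ms outcome=S: state=OPEN
  event#8 t=16ms outcome=S: state=CLOSED
  event#9 t=18ms outcome=F: state=CLOSED
  event#10 t=21ms outcome=S: state=CLOSED
  event#11 t=22ms outcome=S: state=CLOSED
  event#12 t=24ms outcome=F: state=CLOSED
  event#13 t=25ms outcome=S: state=CLOSED
  event#14 t=27ms outcome=F: state=CLOSED
  event#15 t=28ms outcome=S: state=CLOSED
  event#16 t=30ms outcome=S: state=CLOSED

Answer: CCCCOOOCCCCCCCCC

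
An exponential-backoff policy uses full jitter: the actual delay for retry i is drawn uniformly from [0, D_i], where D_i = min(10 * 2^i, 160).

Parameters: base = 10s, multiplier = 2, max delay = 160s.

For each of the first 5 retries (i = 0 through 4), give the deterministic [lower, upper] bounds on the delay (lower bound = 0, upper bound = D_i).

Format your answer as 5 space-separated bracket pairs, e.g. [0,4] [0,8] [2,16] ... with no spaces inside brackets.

Answer: [0,10] [0,20] [0,40] [0,80] [0,160]

Derivation:
Computing bounds per retry:
  i=0: D_i=min(10*2^0,160)=10, bounds=[0,10]
  i=1: D_i=min(10*2^1,160)=20, bounds=[0,20]
  i=2: D_i=min(10*2^2,160)=40, bounds=[0,40]
  i=3: D_i=min(10*2^3,160)=80, bounds=[0,80]
  i=4: D_i=min(10*2^4,160)=160, bounds=[0,160]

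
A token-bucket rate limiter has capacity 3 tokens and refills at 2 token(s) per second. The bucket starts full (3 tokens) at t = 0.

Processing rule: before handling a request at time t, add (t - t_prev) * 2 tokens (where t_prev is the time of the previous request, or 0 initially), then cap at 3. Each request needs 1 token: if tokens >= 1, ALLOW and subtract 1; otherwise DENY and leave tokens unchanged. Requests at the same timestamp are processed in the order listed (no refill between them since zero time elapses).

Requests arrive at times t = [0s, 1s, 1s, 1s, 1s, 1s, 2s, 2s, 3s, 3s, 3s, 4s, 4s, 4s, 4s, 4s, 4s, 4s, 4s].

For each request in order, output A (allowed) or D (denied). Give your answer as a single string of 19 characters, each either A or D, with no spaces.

Answer: AAAADDAAAADAADDDDDD

Derivation:
Simulating step by step:
  req#1 t=0s: ALLOW
  req#2 t=1s: ALLOW
  req#3 t=1s: ALLOW
  req#4 t=1s: ALLOW
  req#5 t=1s: DENY
  req#6 t=1s: DENY
  req#7 t=2s: ALLOW
  req#8 t=2s: ALLOW
  req#9 t=3s: ALLOW
  req#10 t=3s: ALLOW
  req#11 t=3s: DENY
  req#12 t=4s: ALLOW
  req#13 t=4s: ALLOW
  req#14 t=4s: DENY
  req#15 t=4s: DENY
  req#16 t=4s: DENY
  req#17 t=4s: DENY
  req#18 t=4s: DENY
  req#19 t=4s: DENY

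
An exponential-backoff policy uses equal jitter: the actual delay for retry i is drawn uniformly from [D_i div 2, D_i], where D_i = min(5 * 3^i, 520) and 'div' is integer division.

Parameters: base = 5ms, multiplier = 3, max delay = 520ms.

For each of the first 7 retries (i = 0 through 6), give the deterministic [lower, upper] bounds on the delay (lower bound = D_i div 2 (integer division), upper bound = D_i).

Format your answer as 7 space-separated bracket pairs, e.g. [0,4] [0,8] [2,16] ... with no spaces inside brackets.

Computing bounds per retry:
  i=0: D_i=min(5*3^0,520)=5, bounds=[2,5]
  i=1: D_i=min(5*3^1,520)=15, bounds=[7,15]
  i=2: D_i=min(5*3^2,520)=45, bounds=[22,45]
  i=3: D_i=min(5*3^3,520)=135, bounds=[67,135]
  i=4: D_i=min(5*3^4,520)=405, bounds=[202,405]
  i=5: D_i=min(5*3^5,520)=520, bounds=[260,520]
  i=6: D_i=min(5*3^6,520)=520, bounds=[260,520]

Answer: [2,5] [7,15] [22,45] [67,135] [202,405] [260,520] [260,520]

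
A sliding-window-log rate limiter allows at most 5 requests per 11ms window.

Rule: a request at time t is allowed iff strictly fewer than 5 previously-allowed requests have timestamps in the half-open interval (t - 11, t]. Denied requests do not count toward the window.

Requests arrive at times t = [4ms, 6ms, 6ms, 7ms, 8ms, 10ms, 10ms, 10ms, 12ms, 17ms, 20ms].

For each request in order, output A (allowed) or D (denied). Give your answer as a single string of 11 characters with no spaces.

Answer: AAAAADDDDAA

Derivation:
Tracking allowed requests in the window:
  req#1 t=4ms: ALLOW
  req#2 t=6ms: ALLOW
  req#3 t=6ms: ALLOW
  req#4 t=7ms: ALLOW
  req#5 t=8ms: ALLOW
  req#6 t=10ms: DENY
  req#7 t=10ms: DENY
  req#8 t=10ms: DENY
  req#9 t=12ms: DENY
  req#10 t=17ms: ALLOW
  req#11 t=20ms: ALLOW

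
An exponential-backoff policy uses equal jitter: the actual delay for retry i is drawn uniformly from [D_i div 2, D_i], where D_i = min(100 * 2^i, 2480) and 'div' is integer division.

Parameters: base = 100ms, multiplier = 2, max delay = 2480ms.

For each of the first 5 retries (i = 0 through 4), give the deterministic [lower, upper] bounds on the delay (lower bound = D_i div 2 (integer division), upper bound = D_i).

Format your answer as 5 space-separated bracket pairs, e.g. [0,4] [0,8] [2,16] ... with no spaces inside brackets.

Answer: [50,100] [100,200] [200,400] [400,800] [800,1600]

Derivation:
Computing bounds per retry:
  i=0: D_i=min(100*2^0,2480)=100, bounds=[50,100]
  i=1: D_i=min(100*2^1,2480)=200, bounds=[100,200]
  i=2: D_i=min(100*2^2,2480)=400, bounds=[200,400]
  i=3: D_i=min(100*2^3,2480)=800, bounds=[400,800]
  i=4: D_i=min(100*2^4,2480)=1600, bounds=[800,1600]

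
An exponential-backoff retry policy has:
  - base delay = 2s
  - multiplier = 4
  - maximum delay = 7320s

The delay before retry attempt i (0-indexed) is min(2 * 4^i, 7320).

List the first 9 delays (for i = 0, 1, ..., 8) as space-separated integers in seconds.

Computing each delay:
  i=0: min(2*4^0, 7320) = 2
  i=1: min(2*4^1, 7320) = 8
  i=2: min(2*4^2, 7320) = 32
  i=3: min(2*4^3, 7320) = 128
  i=4: min(2*4^4, 7320) = 512
  i=5: min(2*4^5, 7320) = 2048
  i=6: min(2*4^6, 7320) = 7320
  i=7: min(2*4^7, 7320) = 7320
  i=8: min(2*4^8, 7320) = 7320

Answer: 2 8 32 128 512 2048 7320 7320 7320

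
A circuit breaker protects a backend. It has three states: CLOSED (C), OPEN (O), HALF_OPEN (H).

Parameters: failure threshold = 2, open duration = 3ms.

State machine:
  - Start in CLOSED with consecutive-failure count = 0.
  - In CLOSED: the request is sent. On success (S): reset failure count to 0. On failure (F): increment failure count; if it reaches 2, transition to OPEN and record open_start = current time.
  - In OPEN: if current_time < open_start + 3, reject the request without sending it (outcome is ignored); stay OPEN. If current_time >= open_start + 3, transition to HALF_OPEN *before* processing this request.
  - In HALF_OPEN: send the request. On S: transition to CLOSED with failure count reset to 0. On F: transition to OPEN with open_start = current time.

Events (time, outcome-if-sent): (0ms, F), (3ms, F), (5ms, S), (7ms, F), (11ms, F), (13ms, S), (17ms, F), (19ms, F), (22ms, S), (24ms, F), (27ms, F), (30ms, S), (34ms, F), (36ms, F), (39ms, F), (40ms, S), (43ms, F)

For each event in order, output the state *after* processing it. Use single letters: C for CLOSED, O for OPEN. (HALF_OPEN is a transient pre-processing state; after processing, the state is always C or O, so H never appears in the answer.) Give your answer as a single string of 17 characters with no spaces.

State after each event:
  event#1 t=0ms outcome=F: state=CLOSED
  event#2 t=3ms outcome=F: state=OPEN
  event#3 t=5ms outcome=S: state=OPEN
  event#4 t=7ms outcome=F: state=OPEN
  event#5 t=11ms outcome=F: state=OPEN
  event#6 t=13ms outcome=S: state=OPEN
  event#7 t=17ms outcome=F: state=OPEN
  event#8 t=19ms outcome=F: state=OPEN
  event#9 t=22ms outcome=S: state=CLOSED
  event#10 t=24ms outcome=F: state=CLOSED
  event#11 t=27ms outcome=F: state=OPEN
  event#12 t=30ms outcome=S: state=CLOSED
  event#13 t=34ms outcome=F: state=CLOSED
  event#14 t=36ms outcome=F: state=OPEN
  event#15 t=39ms outcome=F: state=OPEN
  event#16 t=40ms outcome=S: state=OPEN
  event#17 t=43ms outcome=F: state=OPEN

Answer: COOOOOOOCCOCCOOOO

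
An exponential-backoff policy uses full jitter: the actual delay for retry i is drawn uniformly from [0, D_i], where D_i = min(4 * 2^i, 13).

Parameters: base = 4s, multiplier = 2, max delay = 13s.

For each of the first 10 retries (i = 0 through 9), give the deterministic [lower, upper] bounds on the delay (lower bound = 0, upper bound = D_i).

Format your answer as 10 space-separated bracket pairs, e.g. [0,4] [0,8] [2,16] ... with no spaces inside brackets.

Answer: [0,4] [0,8] [0,13] [0,13] [0,13] [0,13] [0,13] [0,13] [0,13] [0,13]

Derivation:
Computing bounds per retry:
  i=0: D_i=min(4*2^0,13)=4, bounds=[0,4]
  i=1: D_i=min(4*2^1,13)=8, bounds=[0,8]
  i=2: D_i=min(4*2^2,13)=13, bounds=[0,13]
  i=3: D_i=min(4*2^3,13)=13, bounds=[0,13]
  i=4: D_i=min(4*2^4,13)=13, bounds=[0,13]
  i=5: D_i=min(4*2^5,13)=13, bounds=[0,13]
  i=6: D_i=min(4*2^6,13)=13, bounds=[0,13]
  i=7: D_i=min(4*2^7,13)=13, bounds=[0,13]
  i=8: D_i=min(4*2^8,13)=13, bounds=[0,13]
  i=9: D_i=min(4*2^9,13)=13, bounds=[0,13]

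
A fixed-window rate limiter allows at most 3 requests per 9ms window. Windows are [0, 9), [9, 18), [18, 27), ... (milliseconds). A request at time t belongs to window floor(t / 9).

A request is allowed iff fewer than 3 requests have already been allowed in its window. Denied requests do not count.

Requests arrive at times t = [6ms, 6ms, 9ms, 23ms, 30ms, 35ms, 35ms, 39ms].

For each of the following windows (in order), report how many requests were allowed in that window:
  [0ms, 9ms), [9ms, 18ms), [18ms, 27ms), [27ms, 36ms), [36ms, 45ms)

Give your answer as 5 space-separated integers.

Answer: 2 1 1 3 1

Derivation:
Processing requests:
  req#1 t=6ms (window 0): ALLOW
  req#2 t=6ms (window 0): ALLOW
  req#3 t=9ms (window 1): ALLOW
  req#4 t=23ms (window 2): ALLOW
  req#5 t=30ms (window 3): ALLOW
  req#6 t=35ms (window 3): ALLOW
  req#7 t=35ms (window 3): ALLOW
  req#8 t=39ms (window 4): ALLOW

Allowed counts by window: 2 1 1 3 1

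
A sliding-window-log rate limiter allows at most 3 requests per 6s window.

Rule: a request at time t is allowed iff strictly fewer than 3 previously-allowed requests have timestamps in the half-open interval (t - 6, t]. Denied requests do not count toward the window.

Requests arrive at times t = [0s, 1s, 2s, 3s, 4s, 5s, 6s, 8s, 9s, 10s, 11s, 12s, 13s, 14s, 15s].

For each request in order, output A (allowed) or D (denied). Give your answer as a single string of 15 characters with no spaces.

Answer: AAADDDAAADDADAA

Derivation:
Tracking allowed requests in the window:
  req#1 t=0s: ALLOW
  req#2 t=1s: ALLOW
  req#3 t=2s: ALLOW
  req#4 t=3s: DENY
  req#5 t=4s: DENY
  req#6 t=5s: DENY
  req#7 t=6s: ALLOW
  req#8 t=8s: ALLOW
  req#9 t=9s: ALLOW
  req#10 t=10s: DENY
  req#11 t=11s: DENY
  req#12 t=12s: ALLOW
  req#13 t=13s: DENY
  req#14 t=14s: ALLOW
  req#15 t=15s: ALLOW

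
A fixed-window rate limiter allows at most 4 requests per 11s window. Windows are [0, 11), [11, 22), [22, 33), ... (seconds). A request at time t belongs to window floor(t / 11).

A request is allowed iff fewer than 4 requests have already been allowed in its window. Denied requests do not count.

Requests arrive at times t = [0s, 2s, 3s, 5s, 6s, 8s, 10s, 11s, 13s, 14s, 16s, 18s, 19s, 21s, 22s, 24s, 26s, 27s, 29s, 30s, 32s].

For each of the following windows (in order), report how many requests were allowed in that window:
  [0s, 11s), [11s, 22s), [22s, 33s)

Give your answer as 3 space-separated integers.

Processing requests:
  req#1 t=0s (window 0): ALLOW
  req#2 t=2s (window 0): ALLOW
  req#3 t=3s (window 0): ALLOW
  req#4 t=5s (window 0): ALLOW
  req#5 t=6s (window 0): DENY
  req#6 t=8s (window 0): DENY
  req#7 t=10s (window 0): DENY
  req#8 t=11s (window 1): ALLOW
  req#9 t=13s (window 1): ALLOW
  req#10 t=14s (window 1): ALLOW
  req#11 t=16s (window 1): ALLOW
  req#12 t=18s (window 1): DENY
  req#13 t=19s (window 1): DENY
  req#14 t=21s (window 1): DENY
  req#15 t=22s (window 2): ALLOW
  req#16 t=24s (window 2): ALLOW
  req#17 t=26s (window 2): ALLOW
  req#18 t=27s (window 2): ALLOW
  req#19 t=29s (window 2): DENY
  req#20 t=30s (window 2): DENY
  req#21 t=32s (window 2): DENY

Allowed counts by window: 4 4 4

Answer: 4 4 4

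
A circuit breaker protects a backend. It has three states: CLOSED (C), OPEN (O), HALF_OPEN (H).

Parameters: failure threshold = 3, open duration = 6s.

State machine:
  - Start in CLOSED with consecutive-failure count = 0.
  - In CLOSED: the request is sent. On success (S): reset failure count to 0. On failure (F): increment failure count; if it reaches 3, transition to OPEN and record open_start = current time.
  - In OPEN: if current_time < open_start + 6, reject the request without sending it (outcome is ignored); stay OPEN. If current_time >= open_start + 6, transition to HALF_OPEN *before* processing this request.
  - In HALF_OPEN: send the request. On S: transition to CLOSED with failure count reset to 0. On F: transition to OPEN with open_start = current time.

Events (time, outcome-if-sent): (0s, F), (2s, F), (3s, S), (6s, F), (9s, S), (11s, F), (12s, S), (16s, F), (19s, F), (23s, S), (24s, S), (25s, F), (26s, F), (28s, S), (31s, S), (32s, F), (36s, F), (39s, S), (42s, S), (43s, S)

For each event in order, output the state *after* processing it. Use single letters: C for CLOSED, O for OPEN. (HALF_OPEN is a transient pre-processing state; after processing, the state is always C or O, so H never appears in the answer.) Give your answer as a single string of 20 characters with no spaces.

Answer: CCCCCCCCCCCCCCCCCCCC

Derivation:
State after each event:
  event#1 t=0s outcome=F: state=CLOSED
  event#2 t=2s outcome=F: state=CLOSED
  event#3 t=3s outcome=S: state=CLOSED
  event#4 t=6s outcome=F: state=CLOSED
  event#5 t=9s outcome=S: state=CLOSED
  event#6 t=11s outcome=F: state=CLOSED
  event#7 t=12s outcome=S: state=CLOSED
  event#8 t=16s outcome=F: state=CLOSED
  event#9 t=19s outcome=F: state=CLOSED
  event#10 t=23s outcome=S: state=CLOSED
  event#11 t=24s outcome=S: state=CLOSED
  event#12 t=25s outcome=F: state=CLOSED
  event#13 t=26s outcome=F: state=CLOSED
  event#14 t=28s outcome=S: state=CLOSED
  event#15 t=31s outcome=S: state=CLOSED
  event#16 t=32s outcome=F: state=CLOSED
  event#17 t=36s outcome=F: state=CLOSED
  event#18 t=39s outcome=S: state=CLOSED
  event#19 t=42s outcome=S: state=CLOSED
  event#20 t=43s outcome=S: state=CLOSED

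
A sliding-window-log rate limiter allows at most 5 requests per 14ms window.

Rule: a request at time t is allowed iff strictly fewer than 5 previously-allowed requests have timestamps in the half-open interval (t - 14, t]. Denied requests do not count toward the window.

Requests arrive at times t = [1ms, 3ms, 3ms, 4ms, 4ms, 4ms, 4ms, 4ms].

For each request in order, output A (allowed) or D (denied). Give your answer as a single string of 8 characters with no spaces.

Tracking allowed requests in the window:
  req#1 t=1ms: ALLOW
  req#2 t=3ms: ALLOW
  req#3 t=3ms: ALLOW
  req#4 t=4ms: ALLOW
  req#5 t=4ms: ALLOW
  req#6 t=4ms: DENY
  req#7 t=4ms: DENY
  req#8 t=4ms: DENY

Answer: AAAAADDD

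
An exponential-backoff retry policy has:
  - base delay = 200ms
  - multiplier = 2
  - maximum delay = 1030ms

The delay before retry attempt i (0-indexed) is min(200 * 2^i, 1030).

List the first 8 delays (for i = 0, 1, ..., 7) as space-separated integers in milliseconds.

Computing each delay:
  i=0: min(200*2^0, 1030) = 200
  i=1: min(200*2^1, 1030) = 400
  i=2: min(200*2^2, 1030) = 800
  i=3: min(200*2^3, 1030) = 1030
  i=4: min(200*2^4, 1030) = 1030
  i=5: min(200*2^5, 1030) = 1030
  i=6: min(200*2^6, 1030) = 1030
  i=7: min(200*2^7, 1030) = 1030

Answer: 200 400 800 1030 1030 1030 1030 1030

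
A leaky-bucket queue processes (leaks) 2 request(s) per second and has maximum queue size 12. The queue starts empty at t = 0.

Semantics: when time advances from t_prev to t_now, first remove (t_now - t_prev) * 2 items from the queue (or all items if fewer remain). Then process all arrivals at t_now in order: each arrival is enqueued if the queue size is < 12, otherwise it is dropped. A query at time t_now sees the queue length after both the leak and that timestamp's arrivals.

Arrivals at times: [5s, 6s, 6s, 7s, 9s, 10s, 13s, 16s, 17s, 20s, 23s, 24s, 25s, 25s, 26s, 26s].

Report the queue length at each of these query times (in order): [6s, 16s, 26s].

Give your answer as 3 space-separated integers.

Queue lengths at query times:
  query t=6s: backlog = 2
  query t=16s: backlog = 1
  query t=26s: backlog = 2

Answer: 2 1 2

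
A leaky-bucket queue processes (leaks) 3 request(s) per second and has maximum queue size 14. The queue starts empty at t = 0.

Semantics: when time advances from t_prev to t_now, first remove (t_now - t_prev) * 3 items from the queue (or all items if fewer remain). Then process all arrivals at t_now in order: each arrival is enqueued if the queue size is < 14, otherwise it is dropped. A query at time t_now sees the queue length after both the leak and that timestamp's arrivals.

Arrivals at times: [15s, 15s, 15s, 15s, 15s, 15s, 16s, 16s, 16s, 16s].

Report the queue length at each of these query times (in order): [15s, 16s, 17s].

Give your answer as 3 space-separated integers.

Answer: 6 7 4

Derivation:
Queue lengths at query times:
  query t=15s: backlog = 6
  query t=16s: backlog = 7
  query t=17s: backlog = 4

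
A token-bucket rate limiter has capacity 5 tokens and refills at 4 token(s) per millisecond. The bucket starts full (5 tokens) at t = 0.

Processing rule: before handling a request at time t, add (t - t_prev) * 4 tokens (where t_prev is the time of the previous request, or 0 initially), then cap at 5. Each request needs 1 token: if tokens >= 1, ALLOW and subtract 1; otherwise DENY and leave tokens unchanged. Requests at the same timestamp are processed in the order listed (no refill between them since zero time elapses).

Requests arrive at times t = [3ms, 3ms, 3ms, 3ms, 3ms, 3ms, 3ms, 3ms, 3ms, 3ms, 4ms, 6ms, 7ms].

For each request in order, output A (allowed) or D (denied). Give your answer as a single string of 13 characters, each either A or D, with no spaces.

Answer: AAAAADDDDDAAA

Derivation:
Simulating step by step:
  req#1 t=3ms: ALLOW
  req#2 t=3ms: ALLOW
  req#3 t=3ms: ALLOW
  req#4 t=3ms: ALLOW
  req#5 t=3ms: ALLOW
  req#6 t=3ms: DENY
  req#7 t=3ms: DENY
  req#8 t=3ms: DENY
  req#9 t=3ms: DENY
  req#10 t=3ms: DENY
  req#11 t=4ms: ALLOW
  req#12 t=6ms: ALLOW
  req#13 t=7ms: ALLOW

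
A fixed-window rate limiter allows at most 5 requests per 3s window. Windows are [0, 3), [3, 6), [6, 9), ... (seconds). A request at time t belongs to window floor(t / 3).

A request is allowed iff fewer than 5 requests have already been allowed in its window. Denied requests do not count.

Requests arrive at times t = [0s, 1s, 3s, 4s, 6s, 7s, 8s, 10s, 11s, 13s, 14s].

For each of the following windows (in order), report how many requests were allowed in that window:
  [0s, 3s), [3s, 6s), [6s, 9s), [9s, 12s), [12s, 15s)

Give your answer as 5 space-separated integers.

Answer: 2 2 3 2 2

Derivation:
Processing requests:
  req#1 t=0s (window 0): ALLOW
  req#2 t=1s (window 0): ALLOW
  req#3 t=3s (window 1): ALLOW
  req#4 t=4s (window 1): ALLOW
  req#5 t=6s (window 2): ALLOW
  req#6 t=7s (window 2): ALLOW
  req#7 t=8s (window 2): ALLOW
  req#8 t=10s (window 3): ALLOW
  req#9 t=11s (window 3): ALLOW
  req#10 t=13s (window 4): ALLOW
  req#11 t=14s (window 4): ALLOW

Allowed counts by window: 2 2 3 2 2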